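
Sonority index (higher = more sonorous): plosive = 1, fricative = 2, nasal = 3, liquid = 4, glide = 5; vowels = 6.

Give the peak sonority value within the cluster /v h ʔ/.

2

/v/: fricative = 2.
/h/: fricative = 2.
/ʔ/: plosive = 1.
The maximum is 2.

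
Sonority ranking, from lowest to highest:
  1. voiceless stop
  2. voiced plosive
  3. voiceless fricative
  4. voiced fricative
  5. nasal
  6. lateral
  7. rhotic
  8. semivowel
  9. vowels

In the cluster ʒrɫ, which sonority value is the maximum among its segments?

7

/ʒ/ — voiced fricative, sonority 4.
/r/ — rhotic, sonority 7.
/ɫ/ — lateral, sonority 6.
The maximum is 7.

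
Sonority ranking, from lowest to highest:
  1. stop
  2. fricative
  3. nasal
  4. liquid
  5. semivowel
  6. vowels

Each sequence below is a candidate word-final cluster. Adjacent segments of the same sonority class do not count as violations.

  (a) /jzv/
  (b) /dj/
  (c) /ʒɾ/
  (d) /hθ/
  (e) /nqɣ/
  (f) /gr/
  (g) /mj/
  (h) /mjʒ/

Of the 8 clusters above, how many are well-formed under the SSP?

2

(a) /jzv/: profile 5-2-2 — obeys.
(b) /dj/: profile 1-5 — violates.
(c) /ʒɾ/: profile 2-4 — violates.
(d) /hθ/: profile 2-2 — obeys.
(e) /nqɣ/: profile 3-1-2 — violates.
(f) /gr/: profile 1-4 — violates.
(g) /mj/: profile 3-5 — violates.
(h) /mjʒ/: profile 3-5-2 — violates.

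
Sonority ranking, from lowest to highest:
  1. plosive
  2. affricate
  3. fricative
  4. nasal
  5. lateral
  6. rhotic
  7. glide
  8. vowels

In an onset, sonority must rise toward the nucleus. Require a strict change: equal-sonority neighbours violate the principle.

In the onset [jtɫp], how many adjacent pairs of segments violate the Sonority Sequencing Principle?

/j/: glide = 7.
/t/: plosive = 1.
/ɫ/: lateral = 5.
/p/: plosive = 1.
/j/→/t/: 7→1 (does not rise) — violation.
/t/→/ɫ/: 1→5 (rises) — ok.
/ɫ/→/p/: 5→1 (does not rise) — violation.

2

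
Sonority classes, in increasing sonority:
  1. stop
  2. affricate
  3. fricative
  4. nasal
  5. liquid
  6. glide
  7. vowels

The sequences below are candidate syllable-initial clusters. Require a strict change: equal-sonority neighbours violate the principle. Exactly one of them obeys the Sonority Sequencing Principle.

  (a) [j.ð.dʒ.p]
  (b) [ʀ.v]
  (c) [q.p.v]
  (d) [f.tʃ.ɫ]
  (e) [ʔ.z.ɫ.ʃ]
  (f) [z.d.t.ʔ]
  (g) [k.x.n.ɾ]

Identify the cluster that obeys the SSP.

g

(a) sonority 6-3-2-1: ill-formed.
(b) sonority 5-3: ill-formed.
(c) sonority 1-1-3: ill-formed.
(d) sonority 3-2-5: ill-formed.
(e) sonority 1-3-5-3: ill-formed.
(f) sonority 3-1-1-1: ill-formed.
(g) sonority 1-3-4-5: well-formed.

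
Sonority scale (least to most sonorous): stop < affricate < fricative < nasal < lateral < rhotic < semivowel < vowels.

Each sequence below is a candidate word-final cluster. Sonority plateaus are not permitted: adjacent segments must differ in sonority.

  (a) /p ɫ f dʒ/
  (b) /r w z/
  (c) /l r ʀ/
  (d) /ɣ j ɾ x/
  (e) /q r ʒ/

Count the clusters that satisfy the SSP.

(a) 1-5-3-2 → violates
(b) 6-7-3 → violates
(c) 5-6-6 → violates
(d) 3-7-6-3 → violates
(e) 1-6-3 → violates

0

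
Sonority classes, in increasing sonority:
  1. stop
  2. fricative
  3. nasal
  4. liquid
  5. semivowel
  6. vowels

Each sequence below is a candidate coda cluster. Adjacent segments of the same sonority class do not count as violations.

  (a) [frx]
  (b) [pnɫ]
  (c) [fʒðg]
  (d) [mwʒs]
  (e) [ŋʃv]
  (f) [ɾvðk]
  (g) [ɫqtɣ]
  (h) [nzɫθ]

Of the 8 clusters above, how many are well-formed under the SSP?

(a) 2-4-2 → violates
(b) 1-3-4 → violates
(c) 2-2-2-1 → obeys
(d) 3-5-2-2 → violates
(e) 3-2-2 → obeys
(f) 4-2-2-1 → obeys
(g) 4-1-1-2 → violates
(h) 3-2-4-2 → violates

3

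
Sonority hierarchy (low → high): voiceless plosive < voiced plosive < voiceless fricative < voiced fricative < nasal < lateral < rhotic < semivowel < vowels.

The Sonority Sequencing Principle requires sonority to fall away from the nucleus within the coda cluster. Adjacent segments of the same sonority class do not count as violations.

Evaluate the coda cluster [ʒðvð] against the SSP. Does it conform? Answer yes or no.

yes

/ʒ/ is a voiced fricative (sonority 4).
/ð/ is a voiced fricative (sonority 4).
/v/ is a voiced fricative (sonority 4).
/ð/ is a voiced fricative (sonority 4).
The profile 4-4-4-4 is non-increasing (plateaus allowed), so the coda cluster satisfies the SSP.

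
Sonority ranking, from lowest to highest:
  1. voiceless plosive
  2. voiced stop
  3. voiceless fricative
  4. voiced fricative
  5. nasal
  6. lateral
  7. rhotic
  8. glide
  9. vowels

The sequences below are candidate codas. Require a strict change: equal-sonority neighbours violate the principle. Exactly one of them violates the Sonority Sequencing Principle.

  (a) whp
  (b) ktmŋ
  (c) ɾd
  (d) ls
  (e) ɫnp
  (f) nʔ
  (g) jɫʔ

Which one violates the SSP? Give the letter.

(a) whp: profile 8-3-1 — obeys.
(b) ktmŋ: profile 1-1-5-5 — violates.
(c) ɾd: profile 7-2 — obeys.
(d) ls: profile 6-3 — obeys.
(e) ɫnp: profile 6-5-1 — obeys.
(f) nʔ: profile 5-1 — obeys.
(g) jɫʔ: profile 8-6-1 — obeys.

b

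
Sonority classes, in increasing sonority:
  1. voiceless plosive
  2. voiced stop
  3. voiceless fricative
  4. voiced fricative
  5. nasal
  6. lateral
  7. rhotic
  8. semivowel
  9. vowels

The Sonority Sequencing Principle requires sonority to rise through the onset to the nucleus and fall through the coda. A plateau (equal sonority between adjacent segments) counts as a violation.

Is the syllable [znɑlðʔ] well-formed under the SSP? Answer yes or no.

yes

Onset: /z/ is a voiced fricative (sonority 4), /n/ is a nasal (sonority 5); then the nucleus /ɑ/ (sonority 9).
Onset profile 4-5-9 — rises to the nucleus.
Coda: /l/ is a lateral (sonority 6), /ð/ is a voiced fricative (sonority 4), /ʔ/ is a voiceless plosive (sonority 1).
Coda profile 9-6-4-1 — falls from the nucleus.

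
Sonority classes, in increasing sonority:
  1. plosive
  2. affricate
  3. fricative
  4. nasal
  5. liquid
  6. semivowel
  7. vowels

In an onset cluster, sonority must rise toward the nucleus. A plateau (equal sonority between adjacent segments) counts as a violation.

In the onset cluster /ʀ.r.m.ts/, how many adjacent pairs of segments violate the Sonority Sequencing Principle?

/ʀ/ is a liquid (sonority 5).
/r/ is a liquid (sonority 5).
/m/ is a nasal (sonority 4).
/ts/ is an affricate (sonority 2).
/ʀ/→/r/: 5→5 (plateau) — violation.
/r/→/m/: 5→4 (does not rise) — violation.
/m/→/ts/: 4→2 (does not rise) — violation.

3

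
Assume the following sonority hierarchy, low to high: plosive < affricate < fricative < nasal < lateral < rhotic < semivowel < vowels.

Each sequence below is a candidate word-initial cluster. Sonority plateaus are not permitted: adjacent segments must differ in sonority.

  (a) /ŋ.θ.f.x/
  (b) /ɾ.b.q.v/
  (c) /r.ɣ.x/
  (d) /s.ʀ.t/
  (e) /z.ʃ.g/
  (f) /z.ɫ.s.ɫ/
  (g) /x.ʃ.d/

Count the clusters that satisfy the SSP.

(a) /ŋ.θ.f.x/: profile 4-3-3-3 — violates.
(b) /ɾ.b.q.v/: profile 6-1-1-3 — violates.
(c) /r.ɣ.x/: profile 6-3-3 — violates.
(d) /s.ʀ.t/: profile 3-6-1 — violates.
(e) /z.ʃ.g/: profile 3-3-1 — violates.
(f) /z.ɫ.s.ɫ/: profile 3-5-3-5 — violates.
(g) /x.ʃ.d/: profile 3-3-1 — violates.

0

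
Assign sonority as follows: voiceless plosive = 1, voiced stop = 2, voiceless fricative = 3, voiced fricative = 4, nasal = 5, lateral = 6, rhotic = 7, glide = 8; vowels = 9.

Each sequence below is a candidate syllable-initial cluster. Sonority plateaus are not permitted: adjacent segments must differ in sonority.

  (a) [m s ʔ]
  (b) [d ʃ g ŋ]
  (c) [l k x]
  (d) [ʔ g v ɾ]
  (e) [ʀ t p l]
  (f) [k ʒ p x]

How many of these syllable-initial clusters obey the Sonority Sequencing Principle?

(a) sonority 5-3-1: ill-formed.
(b) sonority 2-3-2-5: ill-formed.
(c) sonority 6-1-3: ill-formed.
(d) sonority 1-2-4-7: well-formed.
(e) sonority 7-1-1-6: ill-formed.
(f) sonority 1-4-1-3: ill-formed.

1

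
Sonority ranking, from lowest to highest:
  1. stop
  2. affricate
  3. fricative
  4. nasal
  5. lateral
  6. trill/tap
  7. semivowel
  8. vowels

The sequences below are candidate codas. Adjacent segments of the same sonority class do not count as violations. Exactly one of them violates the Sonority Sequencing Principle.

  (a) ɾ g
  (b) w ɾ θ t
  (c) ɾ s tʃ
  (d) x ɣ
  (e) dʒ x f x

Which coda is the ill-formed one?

(a) 6-1 → obeys
(b) 7-6-3-1 → obeys
(c) 6-3-2 → obeys
(d) 3-3 → obeys
(e) 2-3-3-3 → violates

e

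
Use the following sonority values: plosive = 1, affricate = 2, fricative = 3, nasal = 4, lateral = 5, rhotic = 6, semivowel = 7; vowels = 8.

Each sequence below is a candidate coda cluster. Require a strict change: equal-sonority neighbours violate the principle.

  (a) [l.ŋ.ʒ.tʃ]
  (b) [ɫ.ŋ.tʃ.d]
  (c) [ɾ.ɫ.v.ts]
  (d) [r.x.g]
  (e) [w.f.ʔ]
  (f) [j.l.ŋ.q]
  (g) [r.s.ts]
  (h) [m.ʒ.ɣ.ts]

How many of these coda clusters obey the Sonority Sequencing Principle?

7

(a) [l.ŋ.ʒ.tʃ]: profile 5-4-3-2 — obeys.
(b) [ɫ.ŋ.tʃ.d]: profile 5-4-2-1 — obeys.
(c) [ɾ.ɫ.v.ts]: profile 6-5-3-2 — obeys.
(d) [r.x.g]: profile 6-3-1 — obeys.
(e) [w.f.ʔ]: profile 7-3-1 — obeys.
(f) [j.l.ŋ.q]: profile 7-5-4-1 — obeys.
(g) [r.s.ts]: profile 6-3-2 — obeys.
(h) [m.ʒ.ɣ.ts]: profile 4-3-3-2 — violates.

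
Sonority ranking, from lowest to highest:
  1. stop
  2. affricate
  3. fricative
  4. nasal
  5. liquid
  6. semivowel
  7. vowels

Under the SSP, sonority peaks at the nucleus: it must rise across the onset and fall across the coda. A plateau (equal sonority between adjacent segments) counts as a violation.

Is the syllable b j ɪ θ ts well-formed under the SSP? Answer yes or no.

Onset: /b/ is a stop (sonority 1), /j/ is a semivowel (sonority 6); then the nucleus /ɪ/ (sonority 7).
Onset profile 1-6-7 — rises to the nucleus.
Coda: /θ/ is a fricative (sonority 3), /ts/ is an affricate (sonority 2).
Coda profile 7-3-2 — falls from the nucleus.

yes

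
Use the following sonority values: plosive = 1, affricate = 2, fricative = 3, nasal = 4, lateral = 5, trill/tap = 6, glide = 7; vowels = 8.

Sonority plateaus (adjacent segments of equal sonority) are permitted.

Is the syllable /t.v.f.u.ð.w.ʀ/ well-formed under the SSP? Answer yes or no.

no

Onset: /t/ is a plosive (sonority 1), /v/ is a fricative (sonority 3), /f/ is a fricative (sonority 3); then the nucleus /u/ (sonority 8).
Onset profile 1-3-3-8 — rises to the nucleus.
Coda: /ð/ is a fricative (sonority 3), /w/ is a glide (sonority 7), /ʀ/ is a trill/tap (sonority 6).
Coda profile 8-3-7-6 — does not fall throughout.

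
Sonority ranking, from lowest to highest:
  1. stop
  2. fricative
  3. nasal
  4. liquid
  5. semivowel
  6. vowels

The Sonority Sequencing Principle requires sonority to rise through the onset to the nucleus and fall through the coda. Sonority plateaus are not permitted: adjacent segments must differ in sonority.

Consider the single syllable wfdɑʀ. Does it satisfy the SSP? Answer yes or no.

Onset: /w/ is a semivowel (sonority 5), /f/ is a fricative (sonority 2), /d/ is a stop (sonority 1); then the nucleus /ɑ/ (sonority 6).
Onset profile 5-2-1-6 — does not strictly rise throughout.
Coda: /ʀ/ is a liquid (sonority 4).
Coda profile 6-4 — falls from the nucleus.

no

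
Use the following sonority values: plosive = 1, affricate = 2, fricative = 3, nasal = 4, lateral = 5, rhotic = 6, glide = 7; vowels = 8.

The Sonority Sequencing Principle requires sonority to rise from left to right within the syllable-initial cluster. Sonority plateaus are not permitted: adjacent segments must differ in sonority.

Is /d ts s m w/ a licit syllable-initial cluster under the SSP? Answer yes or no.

/d/ is a plosive (sonority 1).
/ts/ is an affricate (sonority 2).
/s/ is a fricative (sonority 3).
/m/ is a nasal (sonority 4).
/w/ is a glide (sonority 7).
The profile 1-2-3-4-7 strictly rises, so the syllable-initial cluster satisfies the SSP.

yes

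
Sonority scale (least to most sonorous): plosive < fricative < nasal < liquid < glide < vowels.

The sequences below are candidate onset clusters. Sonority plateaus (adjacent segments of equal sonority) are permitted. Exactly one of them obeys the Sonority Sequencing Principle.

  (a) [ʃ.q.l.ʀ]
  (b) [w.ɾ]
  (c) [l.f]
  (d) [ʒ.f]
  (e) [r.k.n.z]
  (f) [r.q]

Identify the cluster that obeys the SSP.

d

(a) 2-1-4-4 → violates
(b) 5-4 → violates
(c) 4-2 → violates
(d) 2-2 → obeys
(e) 4-1-3-2 → violates
(f) 4-1 → violates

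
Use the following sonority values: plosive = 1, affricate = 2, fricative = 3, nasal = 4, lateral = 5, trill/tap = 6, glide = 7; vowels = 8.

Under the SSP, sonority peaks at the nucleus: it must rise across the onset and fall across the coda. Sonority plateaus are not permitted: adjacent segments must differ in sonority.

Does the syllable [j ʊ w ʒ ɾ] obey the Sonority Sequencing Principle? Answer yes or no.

no

Onset: /j/ is a glide (sonority 7); then the nucleus /ʊ/ (sonority 8).
Onset profile 7-8 — rises to the nucleus.
Coda: /w/ is a glide (sonority 7), /ʒ/ is a fricative (sonority 3), /ɾ/ is a trill/tap (sonority 6).
Coda profile 8-7-3-6 — does not strictly fall throughout.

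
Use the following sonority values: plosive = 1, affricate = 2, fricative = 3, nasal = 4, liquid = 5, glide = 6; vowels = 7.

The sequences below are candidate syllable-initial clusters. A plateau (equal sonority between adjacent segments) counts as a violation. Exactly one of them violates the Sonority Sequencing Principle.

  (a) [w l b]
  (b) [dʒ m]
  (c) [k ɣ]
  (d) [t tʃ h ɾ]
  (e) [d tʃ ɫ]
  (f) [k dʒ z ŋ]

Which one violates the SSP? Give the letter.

a

(a) 6-5-1 → violates
(b) 2-4 → obeys
(c) 1-3 → obeys
(d) 1-2-3-5 → obeys
(e) 1-2-5 → obeys
(f) 1-2-3-4 → obeys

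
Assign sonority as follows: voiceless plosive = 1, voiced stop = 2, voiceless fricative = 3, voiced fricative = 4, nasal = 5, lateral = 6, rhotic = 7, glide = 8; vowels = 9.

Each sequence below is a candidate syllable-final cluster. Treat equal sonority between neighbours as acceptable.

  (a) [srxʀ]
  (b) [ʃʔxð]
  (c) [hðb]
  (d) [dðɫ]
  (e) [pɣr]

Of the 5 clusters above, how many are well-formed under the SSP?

(a) 3-7-3-7 → violates
(b) 3-1-3-4 → violates
(c) 3-4-2 → violates
(d) 2-4-6 → violates
(e) 1-4-7 → violates

0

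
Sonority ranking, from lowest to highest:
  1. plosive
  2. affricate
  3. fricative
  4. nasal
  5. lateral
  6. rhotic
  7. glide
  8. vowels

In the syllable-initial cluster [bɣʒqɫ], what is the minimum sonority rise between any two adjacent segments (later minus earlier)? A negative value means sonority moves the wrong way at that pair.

/b/: plosive = 1.
/ɣ/: fricative = 3.
/ʒ/: fricative = 3.
/q/: plosive = 1.
/ɫ/: lateral = 5.
/b/→/ɣ/: change +2.
/ɣ/→/ʒ/: change +0.
/ʒ/→/q/: change -2.
/q/→/ɫ/: change +4.
Minimum = -2.

-2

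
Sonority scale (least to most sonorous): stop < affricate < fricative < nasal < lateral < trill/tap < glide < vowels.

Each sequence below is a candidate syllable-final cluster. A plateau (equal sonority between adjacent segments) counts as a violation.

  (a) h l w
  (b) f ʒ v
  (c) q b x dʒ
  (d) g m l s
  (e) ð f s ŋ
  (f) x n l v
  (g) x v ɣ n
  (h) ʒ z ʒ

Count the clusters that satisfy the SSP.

0

(a) sonority 3-5-7: ill-formed.
(b) sonority 3-3-3: ill-formed.
(c) sonority 1-1-3-2: ill-formed.
(d) sonority 1-4-5-3: ill-formed.
(e) sonority 3-3-3-4: ill-formed.
(f) sonority 3-4-5-3: ill-formed.
(g) sonority 3-3-3-4: ill-formed.
(h) sonority 3-3-3: ill-formed.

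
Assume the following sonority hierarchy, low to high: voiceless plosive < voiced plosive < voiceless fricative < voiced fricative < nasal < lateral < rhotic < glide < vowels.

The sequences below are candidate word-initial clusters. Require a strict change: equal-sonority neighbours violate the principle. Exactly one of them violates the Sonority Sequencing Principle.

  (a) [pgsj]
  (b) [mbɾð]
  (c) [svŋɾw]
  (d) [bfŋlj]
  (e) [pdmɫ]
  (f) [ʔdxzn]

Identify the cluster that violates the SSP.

b

(a) 1-2-3-8 → obeys
(b) 5-2-7-4 → violates
(c) 3-4-5-7-8 → obeys
(d) 2-3-5-6-8 → obeys
(e) 1-2-5-6 → obeys
(f) 1-2-3-4-5 → obeys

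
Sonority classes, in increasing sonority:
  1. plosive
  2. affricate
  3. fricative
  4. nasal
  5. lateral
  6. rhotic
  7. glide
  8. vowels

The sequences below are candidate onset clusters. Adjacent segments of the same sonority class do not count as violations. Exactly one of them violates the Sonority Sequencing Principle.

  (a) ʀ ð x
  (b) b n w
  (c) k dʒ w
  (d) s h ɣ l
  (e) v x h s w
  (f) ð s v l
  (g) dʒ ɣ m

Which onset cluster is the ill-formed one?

a

(a) sonority 6-3-3: ill-formed.
(b) sonority 1-4-7: well-formed.
(c) sonority 1-2-7: well-formed.
(d) sonority 3-3-3-5: well-formed.
(e) sonority 3-3-3-3-7: well-formed.
(f) sonority 3-3-3-5: well-formed.
(g) sonority 2-3-4: well-formed.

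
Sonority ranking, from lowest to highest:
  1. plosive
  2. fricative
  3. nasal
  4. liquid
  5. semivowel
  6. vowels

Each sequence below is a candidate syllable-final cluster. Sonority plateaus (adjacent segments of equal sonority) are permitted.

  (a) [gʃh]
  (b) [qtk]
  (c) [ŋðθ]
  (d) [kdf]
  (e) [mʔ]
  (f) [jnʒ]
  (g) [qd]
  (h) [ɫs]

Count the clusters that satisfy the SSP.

(a) sonority 1-2-2: ill-formed.
(b) sonority 1-1-1: well-formed.
(c) sonority 3-2-2: well-formed.
(d) sonority 1-1-2: ill-formed.
(e) sonority 3-1: well-formed.
(f) sonority 5-3-2: well-formed.
(g) sonority 1-1: well-formed.
(h) sonority 4-2: well-formed.

6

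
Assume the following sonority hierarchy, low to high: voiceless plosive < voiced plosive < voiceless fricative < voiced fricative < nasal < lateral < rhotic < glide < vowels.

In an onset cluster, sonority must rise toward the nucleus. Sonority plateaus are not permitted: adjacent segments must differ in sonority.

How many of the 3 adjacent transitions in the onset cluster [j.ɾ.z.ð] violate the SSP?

/j/ — glide, sonority 8.
/ɾ/ — rhotic, sonority 7.
/z/ — voiced fricative, sonority 4.
/ð/ — voiced fricative, sonority 4.
/j/→/ɾ/: 8→7 (does not rise) — violation.
/ɾ/→/z/: 7→4 (does not rise) — violation.
/z/→/ð/: 4→4 (plateau) — violation.

3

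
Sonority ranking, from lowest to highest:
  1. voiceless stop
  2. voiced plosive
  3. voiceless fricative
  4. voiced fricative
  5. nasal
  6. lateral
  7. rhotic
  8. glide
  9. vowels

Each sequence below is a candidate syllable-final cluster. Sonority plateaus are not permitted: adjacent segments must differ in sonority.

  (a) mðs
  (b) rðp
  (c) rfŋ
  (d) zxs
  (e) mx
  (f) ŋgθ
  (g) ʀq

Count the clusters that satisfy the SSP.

(a) 5-4-3 → obeys
(b) 7-4-1 → obeys
(c) 7-3-5 → violates
(d) 4-3-3 → violates
(e) 5-3 → obeys
(f) 5-2-3 → violates
(g) 7-1 → obeys

4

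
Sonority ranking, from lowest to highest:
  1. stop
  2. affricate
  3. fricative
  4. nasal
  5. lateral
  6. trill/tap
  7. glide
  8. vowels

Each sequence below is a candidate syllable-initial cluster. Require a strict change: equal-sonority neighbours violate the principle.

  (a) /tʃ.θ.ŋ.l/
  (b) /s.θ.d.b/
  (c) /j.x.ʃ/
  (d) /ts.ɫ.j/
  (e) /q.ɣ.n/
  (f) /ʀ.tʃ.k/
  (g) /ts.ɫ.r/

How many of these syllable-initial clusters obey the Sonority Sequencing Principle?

4

(a) sonority 2-3-4-5: well-formed.
(b) sonority 3-3-1-1: ill-formed.
(c) sonority 7-3-3: ill-formed.
(d) sonority 2-5-7: well-formed.
(e) sonority 1-3-4: well-formed.
(f) sonority 6-2-1: ill-formed.
(g) sonority 2-5-6: well-formed.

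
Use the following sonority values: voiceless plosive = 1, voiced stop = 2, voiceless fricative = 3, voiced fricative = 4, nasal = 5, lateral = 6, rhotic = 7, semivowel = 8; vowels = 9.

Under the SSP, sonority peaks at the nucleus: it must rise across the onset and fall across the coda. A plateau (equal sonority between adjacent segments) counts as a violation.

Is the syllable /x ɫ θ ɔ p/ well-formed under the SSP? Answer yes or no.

no

Onset: /x/ is a voiceless fricative (sonority 3), /ɫ/ is a lateral (sonority 6), /θ/ is a voiceless fricative (sonority 3); then the nucleus /ɔ/ (sonority 9).
Onset profile 3-6-3-9 — does not strictly rise throughout.
Coda: /p/ is a voiceless plosive (sonority 1).
Coda profile 9-1 — falls from the nucleus.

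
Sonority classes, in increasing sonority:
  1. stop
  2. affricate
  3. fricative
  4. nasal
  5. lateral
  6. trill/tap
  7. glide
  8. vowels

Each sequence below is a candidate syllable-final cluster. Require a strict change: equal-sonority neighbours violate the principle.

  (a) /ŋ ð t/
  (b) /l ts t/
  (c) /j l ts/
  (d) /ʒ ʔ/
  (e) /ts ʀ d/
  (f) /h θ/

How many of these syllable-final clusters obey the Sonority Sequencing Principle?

4

(a) 4-3-1 → obeys
(b) 5-2-1 → obeys
(c) 7-5-2 → obeys
(d) 3-1 → obeys
(e) 2-6-1 → violates
(f) 3-3 → violates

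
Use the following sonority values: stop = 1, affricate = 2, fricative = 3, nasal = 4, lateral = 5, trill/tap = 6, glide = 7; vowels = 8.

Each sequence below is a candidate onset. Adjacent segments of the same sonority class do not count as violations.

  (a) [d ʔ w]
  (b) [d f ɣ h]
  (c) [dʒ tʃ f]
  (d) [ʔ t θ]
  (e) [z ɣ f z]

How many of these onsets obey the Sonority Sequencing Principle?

5

(a) sonority 1-1-7: well-formed.
(b) sonority 1-3-3-3: well-formed.
(c) sonority 2-2-3: well-formed.
(d) sonority 1-1-3: well-formed.
(e) sonority 3-3-3-3: well-formed.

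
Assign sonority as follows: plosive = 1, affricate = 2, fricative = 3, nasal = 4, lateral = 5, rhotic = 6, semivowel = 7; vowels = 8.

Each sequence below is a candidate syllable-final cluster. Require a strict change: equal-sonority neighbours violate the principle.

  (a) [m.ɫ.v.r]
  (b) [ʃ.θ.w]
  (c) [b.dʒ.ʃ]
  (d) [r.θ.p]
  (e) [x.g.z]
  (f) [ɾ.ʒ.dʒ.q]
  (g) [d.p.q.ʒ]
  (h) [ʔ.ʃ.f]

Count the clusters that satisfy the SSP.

2

(a) [m.ɫ.v.r]: profile 4-5-3-6 — violates.
(b) [ʃ.θ.w]: profile 3-3-7 — violates.
(c) [b.dʒ.ʃ]: profile 1-2-3 — violates.
(d) [r.θ.p]: profile 6-3-1 — obeys.
(e) [x.g.z]: profile 3-1-3 — violates.
(f) [ɾ.ʒ.dʒ.q]: profile 6-3-2-1 — obeys.
(g) [d.p.q.ʒ]: profile 1-1-1-3 — violates.
(h) [ʔ.ʃ.f]: profile 1-3-3 — violates.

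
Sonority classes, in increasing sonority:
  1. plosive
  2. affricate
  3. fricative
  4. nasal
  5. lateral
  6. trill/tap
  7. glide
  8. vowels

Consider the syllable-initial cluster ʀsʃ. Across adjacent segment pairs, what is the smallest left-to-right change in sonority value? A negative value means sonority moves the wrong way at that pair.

/ʀ/: trill/tap = 6.
/s/: fricative = 3.
/ʃ/: fricative = 3.
/ʀ/→/s/: change -3.
/s/→/ʃ/: change +0.
Minimum = -3.

-3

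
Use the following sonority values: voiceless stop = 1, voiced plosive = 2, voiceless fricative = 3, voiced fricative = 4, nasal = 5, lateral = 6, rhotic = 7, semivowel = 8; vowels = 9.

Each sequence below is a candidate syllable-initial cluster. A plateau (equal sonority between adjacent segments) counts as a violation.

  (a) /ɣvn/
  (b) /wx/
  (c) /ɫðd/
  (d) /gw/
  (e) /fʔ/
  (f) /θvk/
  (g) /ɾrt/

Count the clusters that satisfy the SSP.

(a) 4-4-5 → violates
(b) 8-3 → violates
(c) 6-4-2 → violates
(d) 2-8 → obeys
(e) 3-1 → violates
(f) 3-4-1 → violates
(g) 7-7-1 → violates

1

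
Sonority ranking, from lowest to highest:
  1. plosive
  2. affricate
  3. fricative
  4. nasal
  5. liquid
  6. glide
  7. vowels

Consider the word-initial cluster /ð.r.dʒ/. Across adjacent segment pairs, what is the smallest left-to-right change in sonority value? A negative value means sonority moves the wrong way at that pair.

-3

/ð/: fricative = 3.
/r/: liquid = 5.
/dʒ/: affricate = 2.
/ð/→/r/: change +2.
/r/→/dʒ/: change -3.
Minimum = -3.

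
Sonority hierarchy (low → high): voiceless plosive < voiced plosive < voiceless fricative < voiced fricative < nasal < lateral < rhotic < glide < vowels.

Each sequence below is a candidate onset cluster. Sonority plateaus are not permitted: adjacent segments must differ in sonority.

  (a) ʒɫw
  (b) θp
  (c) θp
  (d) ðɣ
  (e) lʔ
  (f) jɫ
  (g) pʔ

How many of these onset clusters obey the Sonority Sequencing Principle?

1

(a) sonority 4-6-8: well-formed.
(b) sonority 3-1: ill-formed.
(c) sonority 3-1: ill-formed.
(d) sonority 4-4: ill-formed.
(e) sonority 6-1: ill-formed.
(f) sonority 8-6: ill-formed.
(g) sonority 1-1: ill-formed.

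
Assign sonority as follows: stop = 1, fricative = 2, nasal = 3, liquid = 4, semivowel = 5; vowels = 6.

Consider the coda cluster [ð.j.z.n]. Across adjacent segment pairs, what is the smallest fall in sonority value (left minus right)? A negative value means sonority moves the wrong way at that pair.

/ð/ — fricative, sonority 2.
/j/ — semivowel, sonority 5.
/z/ — fricative, sonority 2.
/n/ — nasal, sonority 3.
/ð/→/j/: change -3.
/j/→/z/: change +3.
/z/→/n/: change -1.
Minimum = -3.

-3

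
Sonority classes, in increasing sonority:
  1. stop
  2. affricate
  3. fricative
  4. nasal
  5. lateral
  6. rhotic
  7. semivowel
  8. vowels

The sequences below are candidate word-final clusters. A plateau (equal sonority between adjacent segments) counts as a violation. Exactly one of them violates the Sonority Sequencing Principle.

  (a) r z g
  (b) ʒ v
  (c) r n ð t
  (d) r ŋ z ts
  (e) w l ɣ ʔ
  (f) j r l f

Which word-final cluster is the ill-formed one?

(a) sonority 6-3-1: well-formed.
(b) sonority 3-3: ill-formed.
(c) sonority 6-4-3-1: well-formed.
(d) sonority 6-4-3-2: well-formed.
(e) sonority 7-5-3-1: well-formed.
(f) sonority 7-6-5-3: well-formed.

b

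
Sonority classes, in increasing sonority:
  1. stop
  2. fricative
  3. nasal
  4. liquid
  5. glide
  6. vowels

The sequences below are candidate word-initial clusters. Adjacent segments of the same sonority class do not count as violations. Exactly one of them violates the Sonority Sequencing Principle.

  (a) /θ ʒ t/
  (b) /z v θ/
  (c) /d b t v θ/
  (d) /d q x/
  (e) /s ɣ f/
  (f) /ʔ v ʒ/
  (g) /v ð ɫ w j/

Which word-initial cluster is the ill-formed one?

(a) sonority 2-2-1: ill-formed.
(b) sonority 2-2-2: well-formed.
(c) sonority 1-1-1-2-2: well-formed.
(d) sonority 1-1-2: well-formed.
(e) sonority 2-2-2: well-formed.
(f) sonority 1-2-2: well-formed.
(g) sonority 2-2-4-5-5: well-formed.

a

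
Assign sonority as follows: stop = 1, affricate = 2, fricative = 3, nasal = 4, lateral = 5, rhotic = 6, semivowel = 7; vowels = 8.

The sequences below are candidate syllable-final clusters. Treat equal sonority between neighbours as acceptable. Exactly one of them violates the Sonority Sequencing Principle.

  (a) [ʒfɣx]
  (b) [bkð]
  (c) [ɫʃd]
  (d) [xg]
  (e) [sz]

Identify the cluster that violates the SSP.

(a) sonority 3-3-3-3: well-formed.
(b) sonority 1-1-3: ill-formed.
(c) sonority 5-3-1: well-formed.
(d) sonority 3-1: well-formed.
(e) sonority 3-3: well-formed.

b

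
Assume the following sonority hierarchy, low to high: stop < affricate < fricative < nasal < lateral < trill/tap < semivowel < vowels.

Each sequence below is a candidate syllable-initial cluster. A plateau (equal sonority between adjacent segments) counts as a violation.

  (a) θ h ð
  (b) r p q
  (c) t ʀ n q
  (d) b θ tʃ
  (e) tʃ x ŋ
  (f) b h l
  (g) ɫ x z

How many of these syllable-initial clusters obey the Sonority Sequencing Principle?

(a) 3-3-3 → violates
(b) 6-1-1 → violates
(c) 1-6-4-1 → violates
(d) 1-3-2 → violates
(e) 2-3-4 → obeys
(f) 1-3-5 → obeys
(g) 5-3-3 → violates

2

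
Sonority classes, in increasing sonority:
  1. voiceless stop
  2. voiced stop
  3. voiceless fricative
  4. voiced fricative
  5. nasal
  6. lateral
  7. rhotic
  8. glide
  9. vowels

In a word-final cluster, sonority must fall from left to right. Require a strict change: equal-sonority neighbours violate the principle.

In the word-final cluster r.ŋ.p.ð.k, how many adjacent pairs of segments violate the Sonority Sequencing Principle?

1

/r/ is a rhotic (sonority 7).
/ŋ/ is a nasal (sonority 5).
/p/ is a voiceless stop (sonority 1).
/ð/ is a voiced fricative (sonority 4).
/k/ is a voiceless stop (sonority 1).
/r/→/ŋ/: 7→5 (falls) — ok.
/ŋ/→/p/: 5→1 (falls) — ok.
/p/→/ð/: 1→4 (does not fall) — violation.
/ð/→/k/: 4→1 (falls) — ok.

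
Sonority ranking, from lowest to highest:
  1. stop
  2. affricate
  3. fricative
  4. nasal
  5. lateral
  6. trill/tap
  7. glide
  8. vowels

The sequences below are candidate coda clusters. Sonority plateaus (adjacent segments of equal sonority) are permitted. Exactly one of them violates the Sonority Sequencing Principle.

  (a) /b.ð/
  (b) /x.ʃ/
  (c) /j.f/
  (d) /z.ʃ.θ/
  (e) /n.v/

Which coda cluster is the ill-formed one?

a

(a) 1-3 → violates
(b) 3-3 → obeys
(c) 7-3 → obeys
(d) 3-3-3 → obeys
(e) 4-3 → obeys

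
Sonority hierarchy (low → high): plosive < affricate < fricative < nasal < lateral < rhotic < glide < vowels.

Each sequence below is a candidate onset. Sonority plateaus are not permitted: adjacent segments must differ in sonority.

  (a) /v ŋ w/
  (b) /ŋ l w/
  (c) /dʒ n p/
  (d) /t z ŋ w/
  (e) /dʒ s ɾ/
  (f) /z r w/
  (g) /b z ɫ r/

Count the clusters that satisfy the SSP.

(a) 3-4-7 → obeys
(b) 4-5-7 → obeys
(c) 2-4-1 → violates
(d) 1-3-4-7 → obeys
(e) 2-3-6 → obeys
(f) 3-6-7 → obeys
(g) 1-3-5-6 → obeys

6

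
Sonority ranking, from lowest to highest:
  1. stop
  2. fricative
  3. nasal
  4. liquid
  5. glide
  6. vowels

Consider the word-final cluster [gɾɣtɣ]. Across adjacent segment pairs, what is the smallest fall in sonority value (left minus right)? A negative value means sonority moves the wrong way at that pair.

-3

/g/ is a stop (sonority 1).
/ɾ/ is a liquid (sonority 4).
/ɣ/ is a fricative (sonority 2).
/t/ is a stop (sonority 1).
/ɣ/ is a fricative (sonority 2).
/g/→/ɾ/: change -3.
/ɾ/→/ɣ/: change +2.
/ɣ/→/t/: change +1.
/t/→/ɣ/: change -1.
Minimum = -3.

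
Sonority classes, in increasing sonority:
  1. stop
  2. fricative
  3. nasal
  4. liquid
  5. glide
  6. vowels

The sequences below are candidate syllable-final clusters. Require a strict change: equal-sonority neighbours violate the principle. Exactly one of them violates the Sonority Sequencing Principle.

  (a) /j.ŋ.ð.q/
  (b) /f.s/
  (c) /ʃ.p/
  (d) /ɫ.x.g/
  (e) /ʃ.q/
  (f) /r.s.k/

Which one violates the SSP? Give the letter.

(a) sonority 5-3-2-1: well-formed.
(b) sonority 2-2: ill-formed.
(c) sonority 2-1: well-formed.
(d) sonority 4-2-1: well-formed.
(e) sonority 2-1: well-formed.
(f) sonority 4-2-1: well-formed.

b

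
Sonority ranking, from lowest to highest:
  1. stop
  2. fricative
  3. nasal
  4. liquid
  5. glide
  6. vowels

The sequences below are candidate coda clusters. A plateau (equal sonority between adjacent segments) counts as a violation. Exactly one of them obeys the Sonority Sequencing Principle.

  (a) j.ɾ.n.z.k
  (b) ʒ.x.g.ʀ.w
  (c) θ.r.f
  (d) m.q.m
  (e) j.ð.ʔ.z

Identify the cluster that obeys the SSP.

(a) sonority 5-4-3-2-1: well-formed.
(b) sonority 2-2-1-4-5: ill-formed.
(c) sonority 2-4-2: ill-formed.
(d) sonority 3-1-3: ill-formed.
(e) sonority 5-2-1-2: ill-formed.

a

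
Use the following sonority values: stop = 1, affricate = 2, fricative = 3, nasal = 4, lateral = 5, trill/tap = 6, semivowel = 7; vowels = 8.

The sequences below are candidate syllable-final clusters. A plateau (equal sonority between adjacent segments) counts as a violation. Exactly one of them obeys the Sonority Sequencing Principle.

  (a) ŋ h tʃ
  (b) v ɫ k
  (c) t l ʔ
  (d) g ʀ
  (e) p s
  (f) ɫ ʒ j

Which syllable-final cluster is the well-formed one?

a

(a) sonority 4-3-2: well-formed.
(b) sonority 3-5-1: ill-formed.
(c) sonority 1-5-1: ill-formed.
(d) sonority 1-6: ill-formed.
(e) sonority 1-3: ill-formed.
(f) sonority 5-3-7: ill-formed.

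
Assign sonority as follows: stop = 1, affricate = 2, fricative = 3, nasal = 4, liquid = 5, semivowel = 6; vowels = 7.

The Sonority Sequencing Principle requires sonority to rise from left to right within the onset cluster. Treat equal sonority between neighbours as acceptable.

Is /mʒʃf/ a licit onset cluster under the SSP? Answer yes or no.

/m/ — nasal, sonority 4.
/ʒ/ — fricative, sonority 3.
/ʃ/ — fricative, sonority 3.
/f/ — fricative, sonority 3.
The profile is 4-3-3-3. Between /m/ (4) and /ʒ/ (3) sonority does not rise, so the cluster violates the SSP.

no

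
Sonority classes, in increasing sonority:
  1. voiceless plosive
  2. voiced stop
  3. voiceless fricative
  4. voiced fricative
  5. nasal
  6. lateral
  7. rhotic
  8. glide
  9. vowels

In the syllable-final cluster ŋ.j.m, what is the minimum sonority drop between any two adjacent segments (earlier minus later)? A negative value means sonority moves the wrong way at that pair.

/ŋ/ is a nasal (sonority 5).
/j/ is a glide (sonority 8).
/m/ is a nasal (sonority 5).
/ŋ/→/j/: change -3.
/j/→/m/: change +3.
Minimum = -3.

-3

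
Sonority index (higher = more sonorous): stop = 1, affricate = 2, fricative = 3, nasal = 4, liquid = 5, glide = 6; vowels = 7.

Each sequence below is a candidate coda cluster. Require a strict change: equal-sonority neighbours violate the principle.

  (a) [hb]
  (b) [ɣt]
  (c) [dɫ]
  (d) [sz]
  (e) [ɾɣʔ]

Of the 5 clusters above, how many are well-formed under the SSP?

3

(a) sonority 3-1: well-formed.
(b) sonority 3-1: well-formed.
(c) sonority 1-5: ill-formed.
(d) sonority 3-3: ill-formed.
(e) sonority 5-3-1: well-formed.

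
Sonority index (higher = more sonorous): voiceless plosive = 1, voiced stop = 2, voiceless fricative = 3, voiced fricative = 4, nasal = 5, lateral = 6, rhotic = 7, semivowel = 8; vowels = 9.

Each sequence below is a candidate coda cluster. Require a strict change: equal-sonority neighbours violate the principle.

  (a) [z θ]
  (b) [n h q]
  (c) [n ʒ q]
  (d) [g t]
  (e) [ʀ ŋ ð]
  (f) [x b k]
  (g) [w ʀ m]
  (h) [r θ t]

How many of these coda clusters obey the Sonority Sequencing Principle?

(a) sonority 4-3: well-formed.
(b) sonority 5-3-1: well-formed.
(c) sonority 5-4-1: well-formed.
(d) sonority 2-1: well-formed.
(e) sonority 7-5-4: well-formed.
(f) sonority 3-2-1: well-formed.
(g) sonority 8-7-5: well-formed.
(h) sonority 7-3-1: well-formed.

8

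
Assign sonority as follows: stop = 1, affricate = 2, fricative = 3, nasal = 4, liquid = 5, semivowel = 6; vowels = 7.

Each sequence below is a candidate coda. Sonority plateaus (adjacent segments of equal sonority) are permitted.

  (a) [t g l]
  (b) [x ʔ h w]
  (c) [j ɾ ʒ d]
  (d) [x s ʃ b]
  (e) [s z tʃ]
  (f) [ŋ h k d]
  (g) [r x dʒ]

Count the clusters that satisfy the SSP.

5

(a) sonority 1-1-5: ill-formed.
(b) sonority 3-1-3-6: ill-formed.
(c) sonority 6-5-3-1: well-formed.
(d) sonority 3-3-3-1: well-formed.
(e) sonority 3-3-2: well-formed.
(f) sonority 4-3-1-1: well-formed.
(g) sonority 5-3-2: well-formed.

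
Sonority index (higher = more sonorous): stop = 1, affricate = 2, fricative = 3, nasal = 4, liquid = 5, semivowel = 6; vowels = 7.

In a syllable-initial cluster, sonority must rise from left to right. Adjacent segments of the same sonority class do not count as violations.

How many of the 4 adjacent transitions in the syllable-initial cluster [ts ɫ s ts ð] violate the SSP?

2

/ts/ — affricate, sonority 2.
/ɫ/ — liquid, sonority 5.
/s/ — fricative, sonority 3.
/ts/ — affricate, sonority 2.
/ð/ — fricative, sonority 3.
/ts/→/ɫ/: 2→5 (rises) — ok.
/ɫ/→/s/: 5→3 (does not rise) — violation.
/s/→/ts/: 3→2 (does not rise) — violation.
/ts/→/ð/: 2→3 (rises) — ok.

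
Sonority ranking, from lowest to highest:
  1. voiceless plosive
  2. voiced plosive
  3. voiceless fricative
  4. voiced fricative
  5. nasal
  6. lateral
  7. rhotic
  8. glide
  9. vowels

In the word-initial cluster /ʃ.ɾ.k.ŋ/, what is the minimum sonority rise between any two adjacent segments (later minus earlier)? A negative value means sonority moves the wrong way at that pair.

-6

/ʃ/ is a voiceless fricative (sonority 3).
/ɾ/ is a rhotic (sonority 7).
/k/ is a voiceless plosive (sonority 1).
/ŋ/ is a nasal (sonority 5).
/ʃ/→/ɾ/: change +4.
/ɾ/→/k/: change -6.
/k/→/ŋ/: change +4.
Minimum = -6.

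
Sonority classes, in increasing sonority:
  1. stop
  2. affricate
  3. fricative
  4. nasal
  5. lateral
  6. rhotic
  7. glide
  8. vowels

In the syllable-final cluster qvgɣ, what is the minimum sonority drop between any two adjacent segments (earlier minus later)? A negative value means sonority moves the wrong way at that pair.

/q/ is a stop (sonority 1).
/v/ is a fricative (sonority 3).
/g/ is a stop (sonority 1).
/ɣ/ is a fricative (sonority 3).
/q/→/v/: change -2.
/v/→/g/: change +2.
/g/→/ɣ/: change -2.
Minimum = -2.

-2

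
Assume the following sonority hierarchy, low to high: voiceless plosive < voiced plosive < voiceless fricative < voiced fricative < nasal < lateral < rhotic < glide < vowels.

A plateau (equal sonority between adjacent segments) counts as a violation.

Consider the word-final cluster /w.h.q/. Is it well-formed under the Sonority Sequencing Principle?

/w/: glide = 8.
/h/: voiceless fricative = 3.
/q/: voiceless plosive = 1.
The profile 8-3-1 strictly falls, so the word-final cluster satisfies the SSP.

yes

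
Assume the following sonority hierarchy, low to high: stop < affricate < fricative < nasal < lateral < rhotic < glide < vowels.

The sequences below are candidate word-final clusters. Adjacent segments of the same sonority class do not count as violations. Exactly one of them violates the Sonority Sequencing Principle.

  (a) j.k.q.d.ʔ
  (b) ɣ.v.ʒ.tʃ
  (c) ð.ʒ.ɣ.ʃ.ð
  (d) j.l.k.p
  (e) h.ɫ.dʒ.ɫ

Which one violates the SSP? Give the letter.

e

(a) 7-1-1-1-1 → obeys
(b) 3-3-3-2 → obeys
(c) 3-3-3-3-3 → obeys
(d) 7-5-1-1 → obeys
(e) 3-5-2-5 → violates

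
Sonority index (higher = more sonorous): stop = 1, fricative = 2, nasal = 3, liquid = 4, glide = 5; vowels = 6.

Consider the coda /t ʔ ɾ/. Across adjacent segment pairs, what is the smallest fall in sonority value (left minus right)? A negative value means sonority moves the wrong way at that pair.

-3

/t/ — stop, sonority 1.
/ʔ/ — stop, sonority 1.
/ɾ/ — liquid, sonority 4.
/t/→/ʔ/: change +0.
/ʔ/→/ɾ/: change -3.
Minimum = -3.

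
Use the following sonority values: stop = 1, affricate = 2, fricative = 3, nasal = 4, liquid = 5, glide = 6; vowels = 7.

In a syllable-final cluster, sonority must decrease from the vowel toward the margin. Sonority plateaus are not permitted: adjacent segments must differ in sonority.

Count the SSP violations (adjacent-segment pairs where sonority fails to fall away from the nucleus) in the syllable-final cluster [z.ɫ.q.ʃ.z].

/z/ is a fricative (sonority 3).
/ɫ/ is a liquid (sonority 5).
/q/ is a stop (sonority 1).
/ʃ/ is a fricative (sonority 3).
/z/ is a fricative (sonority 3).
/z/→/ɫ/: 3→5 (does not fall) — violation.
/ɫ/→/q/: 5→1 (falls) — ok.
/q/→/ʃ/: 1→3 (does not fall) — violation.
/ʃ/→/z/: 3→3 (plateau) — violation.

3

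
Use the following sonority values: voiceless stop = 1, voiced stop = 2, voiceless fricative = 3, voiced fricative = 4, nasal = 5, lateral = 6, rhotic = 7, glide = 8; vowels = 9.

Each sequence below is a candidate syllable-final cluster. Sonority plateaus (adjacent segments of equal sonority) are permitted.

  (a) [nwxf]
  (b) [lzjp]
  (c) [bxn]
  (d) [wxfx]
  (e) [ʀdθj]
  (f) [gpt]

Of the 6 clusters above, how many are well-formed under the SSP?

(a) sonority 5-8-3-3: ill-formed.
(b) sonority 6-4-8-1: ill-formed.
(c) sonority 2-3-5: ill-formed.
(d) sonority 8-3-3-3: well-formed.
(e) sonority 7-2-3-8: ill-formed.
(f) sonority 2-1-1: well-formed.

2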